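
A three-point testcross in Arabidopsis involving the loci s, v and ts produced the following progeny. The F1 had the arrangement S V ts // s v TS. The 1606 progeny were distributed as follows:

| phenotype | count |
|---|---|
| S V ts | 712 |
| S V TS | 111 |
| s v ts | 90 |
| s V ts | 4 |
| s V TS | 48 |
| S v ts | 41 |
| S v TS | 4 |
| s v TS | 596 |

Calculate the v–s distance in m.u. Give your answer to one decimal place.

The two rarest classes, s V ts and S v TS, are the double crossovers. Comparing them with the parentals, only the s allele has switched, so s is the middle locus and the order is ts – s – v.
Crossovers in the s–v interval produce the single-crossover classes S v ts and s V TS (41 + 48 = 89) plus the double crossovers (8).
RF(s–v) = (89 + 8) / 1606 = 97/1606 = 0.0604 → 6.0 m.u.

6.0 m.u.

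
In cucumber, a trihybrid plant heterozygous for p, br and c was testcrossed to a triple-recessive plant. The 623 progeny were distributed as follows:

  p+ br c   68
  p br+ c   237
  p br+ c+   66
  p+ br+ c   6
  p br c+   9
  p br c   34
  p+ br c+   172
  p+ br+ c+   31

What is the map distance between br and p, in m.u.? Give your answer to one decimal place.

12.8 m.u.

The two most frequent reciprocal classes, p br+ c and p+ br c+, are the parental types, so the F1 was p br+ c / p+ br c+.
The two rarest classes, p+ br+ c and p br c+, are the double crossovers. Comparing them with the parentals, only the p allele has switched, so p is the middle locus and the order is c – p – br.
Crossovers in the p–br interval produce the single-crossover classes p br c and p+ br+ c+ (34 + 31 = 65) plus the double crossovers (15).
RF(p–br) = (65 + 15) / 623 = 80/623 = 0.1284 → 12.8 m.u.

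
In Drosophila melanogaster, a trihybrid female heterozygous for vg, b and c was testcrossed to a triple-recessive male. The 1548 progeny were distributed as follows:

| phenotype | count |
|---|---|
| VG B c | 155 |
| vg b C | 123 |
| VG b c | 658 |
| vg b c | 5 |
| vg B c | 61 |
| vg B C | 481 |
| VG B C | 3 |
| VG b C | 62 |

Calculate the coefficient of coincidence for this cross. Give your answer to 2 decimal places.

0.33

The two most frequent reciprocal classes, vg B C and VG b c, are the parental types, so the F1 was vg B C / VG b c.
The two rarest classes, VG B C and vg b c, are the double crossovers. Comparing them with the parentals, only the vg allele has switched, so vg is the middle locus and the order is c – vg – b.
c–vg: (123 + 8)/1548 = 0.0846; vg–b: (278 + 8)/1548 = 0.1848.
Expected DCO frequency = 0.0846 × 0.1848 ≈ 0.01563; observed = 8/1548 ≈ 0.00517.
Coefficient of coincidence = 0.00517/0.01563 ≈ 0.33.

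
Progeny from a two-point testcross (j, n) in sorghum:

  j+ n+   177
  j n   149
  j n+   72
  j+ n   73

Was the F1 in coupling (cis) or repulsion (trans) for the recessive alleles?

cis

The two most frequent classes are j+ n+ (177) and j n (149); these are the parental (non-recombinant) types.
So the F1 carried j+ n+ on one chromosome and j n on the other — the recessive alleles are on the same chromosome (cis / coupling).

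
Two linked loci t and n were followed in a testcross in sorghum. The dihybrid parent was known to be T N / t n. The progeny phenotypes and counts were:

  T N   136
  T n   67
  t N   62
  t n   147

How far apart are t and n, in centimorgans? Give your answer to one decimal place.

31.3 centimorgans

The recombinant classes are T n and t N: 67 + 62 = 129.
Recombination frequency = 129/412 = 0.3131 ≈ 31.3%, i.e. 31.3 centimorgans.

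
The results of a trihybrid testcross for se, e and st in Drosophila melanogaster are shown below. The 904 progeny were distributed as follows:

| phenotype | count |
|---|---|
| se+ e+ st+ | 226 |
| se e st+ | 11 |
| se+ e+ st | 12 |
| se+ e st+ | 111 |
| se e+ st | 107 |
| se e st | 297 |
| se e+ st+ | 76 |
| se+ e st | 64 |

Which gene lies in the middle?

st

The two most frequent reciprocal classes, se+ e+ st+ and se e st, are the parental types, so the F1 was se+ e+ st+ / se e st.
The two rarest classes, se+ e+ st and se e st+, are the double crossovers. Comparing them with the parentals, only the st allele has switched, so st is the middle locus and the order is se – st – e.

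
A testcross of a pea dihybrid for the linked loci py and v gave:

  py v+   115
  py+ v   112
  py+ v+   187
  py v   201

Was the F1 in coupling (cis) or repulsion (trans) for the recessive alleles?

cis

The two most frequent classes are py+ v+ (187) and py v (201); these are the parental (non-recombinant) types.
So the F1 carried py+ v+ on one chromosome and py v on the other — the recessive alleles are on the same chromosome (cis / coupling).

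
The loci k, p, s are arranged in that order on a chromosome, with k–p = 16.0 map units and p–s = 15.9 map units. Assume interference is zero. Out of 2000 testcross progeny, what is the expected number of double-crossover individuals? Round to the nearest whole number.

Map distances give recombination frequencies of 0.160 and 0.159 for the two intervals.
With no interference, expected double-crossover frequency = 0.160 × 0.159 = 0.02544.
Expected number = 0.02544 × 2000 = 50.88 ≈ 51.

51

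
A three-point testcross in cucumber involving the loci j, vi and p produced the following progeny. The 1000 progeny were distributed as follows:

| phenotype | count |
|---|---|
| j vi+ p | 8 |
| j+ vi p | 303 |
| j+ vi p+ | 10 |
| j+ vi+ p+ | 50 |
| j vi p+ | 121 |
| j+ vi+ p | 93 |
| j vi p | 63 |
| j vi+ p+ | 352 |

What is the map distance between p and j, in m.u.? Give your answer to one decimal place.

The two most frequent reciprocal classes, j vi+ p+ and j+ vi p, are the parental types, so the F1 was j vi+ p+ / j+ vi p.
The two rarest classes, j vi+ p and j+ vi p+, are the double crossovers. Comparing them with the parentals, only the p allele has switched, so p is the middle locus and the order is vi – p – j.
Crossovers in the p–j interval produce the single-crossover classes j+ vi+ p+ and j vi p (50 + 63 = 113) plus the double crossovers (18).
RF(p–j) = (113 + 18) / 1000 = 131/1000 = 0.1310 → 13.1 m.u.

13.1 m.u.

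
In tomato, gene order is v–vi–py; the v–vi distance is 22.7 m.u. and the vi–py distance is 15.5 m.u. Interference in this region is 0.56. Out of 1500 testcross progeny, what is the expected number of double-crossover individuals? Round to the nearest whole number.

23

Map distances give recombination frequencies of 0.227 and 0.155 for the two intervals.
With interference 0.56 (so coincidence = 0.44), expected double-crossover frequency = 0.227 × 0.155 × 0.44 = 0.01548.
Expected number = 0.01548 × 1500 = 23.22 ≈ 23.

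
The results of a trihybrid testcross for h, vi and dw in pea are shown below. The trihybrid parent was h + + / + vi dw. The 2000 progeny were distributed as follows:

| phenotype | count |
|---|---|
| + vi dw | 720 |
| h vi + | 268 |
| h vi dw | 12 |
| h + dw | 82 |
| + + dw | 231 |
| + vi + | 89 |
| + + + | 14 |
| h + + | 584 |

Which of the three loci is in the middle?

h

The two rarest classes, + + + and h vi dw, are the double crossovers. Comparing them with the parentals, only the h allele has switched, so h is the middle locus and the order is dw – h – vi.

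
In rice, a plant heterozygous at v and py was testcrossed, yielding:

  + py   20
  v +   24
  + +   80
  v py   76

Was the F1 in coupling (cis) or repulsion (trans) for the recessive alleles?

The two most frequent classes are + + (80) and v py (76); these are the parental (non-recombinant) types.
So the F1 carried + + on one chromosome and v py on the other — the recessive alleles are on the same chromosome (cis / coupling).

cis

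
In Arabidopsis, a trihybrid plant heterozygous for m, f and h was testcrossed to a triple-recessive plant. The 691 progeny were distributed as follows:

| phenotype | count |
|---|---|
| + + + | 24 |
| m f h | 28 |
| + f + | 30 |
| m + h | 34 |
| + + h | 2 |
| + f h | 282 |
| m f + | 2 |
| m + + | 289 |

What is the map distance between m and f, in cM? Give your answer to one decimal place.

The two most frequent reciprocal classes, m + + and + f h, are the parental types, so the F1 was m + + / + f h.
The two rarest classes, m f + and + + h, are the double crossovers. Comparing them with the parentals, only the f allele has switched, so f is the middle locus and the order is m – f – h.
Crossovers in the m–f interval produce the single-crossover classes + + + and m f h (24 + 28 = 52) plus the double crossovers (4).
RF(m–f) = (52 + 4) / 691 = 56/691 = 0.0810 → 8.1 cM.

8.1 cM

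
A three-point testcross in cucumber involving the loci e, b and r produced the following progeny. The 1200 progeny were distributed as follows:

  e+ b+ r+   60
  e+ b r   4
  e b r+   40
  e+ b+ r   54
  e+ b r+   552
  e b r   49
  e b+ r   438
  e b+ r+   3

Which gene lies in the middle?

The two most frequent reciprocal classes, e+ b r+ and e b+ r, are the parental types, so the F1 was e+ b r+ / e b+ r.
The two rarest classes, e+ b r and e b+ r+, are the double crossovers. Comparing them with the parentals, only the r allele has switched, so r is the middle locus and the order is e – r – b.

r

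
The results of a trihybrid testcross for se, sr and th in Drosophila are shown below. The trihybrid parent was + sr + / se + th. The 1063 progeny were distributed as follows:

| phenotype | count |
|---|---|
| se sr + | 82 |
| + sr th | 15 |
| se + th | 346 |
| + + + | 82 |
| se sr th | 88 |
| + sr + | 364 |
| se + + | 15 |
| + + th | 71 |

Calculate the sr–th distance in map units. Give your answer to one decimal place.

The two rarest classes, + sr th and se + +, are the double crossovers. Comparing them with the parentals, only the th allele has switched, so th is the middle locus and the order is se – th – sr.
Crossovers in the th–sr interval produce the single-crossover classes + + + and se sr th (82 + 88 = 170) plus the double crossovers (30).
RF(th–sr) = (170 + 30) / 1063 = 200/1063 = 0.1881 → 18.8 map units.

18.8 map units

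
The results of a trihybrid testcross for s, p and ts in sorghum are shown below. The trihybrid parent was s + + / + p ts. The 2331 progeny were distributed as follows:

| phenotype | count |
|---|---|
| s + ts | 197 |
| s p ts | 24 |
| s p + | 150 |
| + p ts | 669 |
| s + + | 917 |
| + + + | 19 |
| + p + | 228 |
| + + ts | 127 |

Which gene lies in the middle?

s

The two rarest classes, + + + and s p ts, are the double crossovers. Comparing them with the parentals, only the s allele has switched, so s is the middle locus and the order is ts – s – p.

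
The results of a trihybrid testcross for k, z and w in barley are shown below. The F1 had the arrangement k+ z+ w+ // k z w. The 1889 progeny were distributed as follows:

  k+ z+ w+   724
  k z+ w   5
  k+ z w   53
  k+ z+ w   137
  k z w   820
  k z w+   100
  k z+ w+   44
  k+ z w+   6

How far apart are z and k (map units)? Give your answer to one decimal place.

The two rarest classes, k+ z w+ and k z+ w, are the double crossovers. Comparing them with the parentals, only the z allele has switched, so z is the middle locus and the order is w – z – k.
Crossovers in the z–k interval produce the single-crossover classes k z+ w+ and k+ z w (44 + 53 = 97) plus the double crossovers (11).
RF(z–k) = (97 + 11) / 1889 = 108/1889 = 0.0572 → 5.7 map units.

5.7 map units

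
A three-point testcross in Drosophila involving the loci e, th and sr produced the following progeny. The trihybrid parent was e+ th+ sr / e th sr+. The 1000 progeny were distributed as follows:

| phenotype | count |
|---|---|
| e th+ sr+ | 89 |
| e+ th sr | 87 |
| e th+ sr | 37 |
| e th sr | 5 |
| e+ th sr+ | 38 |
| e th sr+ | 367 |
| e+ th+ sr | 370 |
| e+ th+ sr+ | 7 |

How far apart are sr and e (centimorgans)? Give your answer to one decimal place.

The two rarest classes, e+ th+ sr+ and e th sr, are the double crossovers. Comparing them with the parentals, only the sr allele has switched, so sr is the middle locus and the order is e – sr – th.
Crossovers in the e–sr interval produce the single-crossover classes e th+ sr and e+ th sr+ (37 + 38 = 75) plus the double crossovers (12).
RF(e–sr) = (75 + 12) / 1000 = 87/1000 = 0.0870 → 8.7 centimorgans.

8.7 centimorgans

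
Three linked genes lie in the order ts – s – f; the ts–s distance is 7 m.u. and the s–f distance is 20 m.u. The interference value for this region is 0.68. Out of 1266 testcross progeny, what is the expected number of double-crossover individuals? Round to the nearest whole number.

Map distances give recombination frequencies of 0.070 and 0.200 for the two intervals.
With interference 0.68 (so coincidence = 0.32), expected double-crossover frequency = 0.070 × 0.200 × 0.32 = 0.00448.
Expected number = 0.00448 × 1266 = 5.67 ≈ 6.

6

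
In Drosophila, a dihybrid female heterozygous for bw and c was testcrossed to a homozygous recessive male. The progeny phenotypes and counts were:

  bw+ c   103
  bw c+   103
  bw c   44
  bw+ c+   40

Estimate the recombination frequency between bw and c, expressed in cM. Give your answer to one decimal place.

29.0 cM

The two most frequent classes, bw+ c (103) and bw c+ (103), are the parental types, so the F1 was bw+ c / bw c+.
The recombinant classes are bw+ c+ and bw c: 40 + 44 = 84.
Recombination frequency = 84/290 = 0.2897 ≈ 29.0%, i.e. 29.0 cM.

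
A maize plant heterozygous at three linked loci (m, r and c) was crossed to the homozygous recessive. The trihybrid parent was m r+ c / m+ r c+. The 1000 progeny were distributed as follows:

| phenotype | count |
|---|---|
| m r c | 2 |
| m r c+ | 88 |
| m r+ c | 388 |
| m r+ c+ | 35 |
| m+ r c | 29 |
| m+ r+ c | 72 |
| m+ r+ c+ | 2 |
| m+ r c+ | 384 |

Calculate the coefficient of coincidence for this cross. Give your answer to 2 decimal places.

The two rarest classes, m r c and m+ r+ c+, are the double crossovers. Comparing them with the parentals, only the r allele has switched, so r is the middle locus and the order is c – r – m.
c–r: (64 + 4)/1000 = 0.0680; r–m: (160 + 4)/1000 = 0.1640.
Expected DCO frequency = 0.0680 × 0.1640 ≈ 0.01115; observed = 4/1000 ≈ 0.00400.
Coefficient of coincidence = 0.00400/0.01115 ≈ 0.36.

0.36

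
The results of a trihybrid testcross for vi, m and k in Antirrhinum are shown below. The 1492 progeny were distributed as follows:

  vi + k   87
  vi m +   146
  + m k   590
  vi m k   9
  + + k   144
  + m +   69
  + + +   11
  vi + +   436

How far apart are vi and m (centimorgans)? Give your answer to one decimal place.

20.8 centimorgans

The two most frequent reciprocal classes, + m k and vi + +, are the parental types, so the F1 was + m k / vi + +.
The two rarest classes, vi m k and + + +, are the double crossovers. Comparing them with the parentals, only the vi allele has switched, so vi is the middle locus and the order is k – vi – m.
Crossovers in the vi–m interval produce the single-crossover classes + + k and vi m + (144 + 146 = 290) plus the double crossovers (20).
RF(vi–m) = (290 + 20) / 1492 = 310/1492 = 0.2078 → 20.8 centimorgans.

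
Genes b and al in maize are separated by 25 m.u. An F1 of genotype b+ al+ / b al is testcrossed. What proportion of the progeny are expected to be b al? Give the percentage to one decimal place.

37.5%

A map distance of 25 m.u. corresponds to a recombination frequency of 0.250.
The F1 is b+ al+ / b al, so b al is a parental gamete class with expected frequency (1 − r)/2 = 0.750/2 = 0.3750.
That is 0.3750 = 37.5% of the progeny.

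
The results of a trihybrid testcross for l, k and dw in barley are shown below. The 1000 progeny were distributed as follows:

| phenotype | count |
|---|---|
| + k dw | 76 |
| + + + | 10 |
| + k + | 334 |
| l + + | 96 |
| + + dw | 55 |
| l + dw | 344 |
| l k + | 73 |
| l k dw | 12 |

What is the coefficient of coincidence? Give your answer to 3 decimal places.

The two most frequent reciprocal classes, l + dw and + k +, are the parental types, so the F1 was l + dw / + k +.
The two rarest classes, l k dw and + + +, are the double crossovers. Comparing them with the parentals, only the k allele has switched, so k is the middle locus and the order is l – k – dw.
l–k: (128 + 22)/1000 = 0.1500; k–dw: (172 + 22)/1000 = 0.1940.
Expected DCO frequency = 0.1500 × 0.1940 ≈ 0.02910; observed = 22/1000 ≈ 0.02200.
Coefficient of coincidence = 0.02200/0.02910 ≈ 0.756.

0.756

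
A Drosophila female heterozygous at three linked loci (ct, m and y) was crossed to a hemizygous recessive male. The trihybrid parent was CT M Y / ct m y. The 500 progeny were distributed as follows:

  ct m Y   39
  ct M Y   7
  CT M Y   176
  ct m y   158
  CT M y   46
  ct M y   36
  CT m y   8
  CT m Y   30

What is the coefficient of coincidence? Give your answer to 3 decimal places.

0.926

The two rarest classes, ct M Y and CT m y, are the double crossovers. Comparing them with the parentals, only the ct allele has switched, so ct is the middle locus and the order is y – ct – m.
y–ct: (85 + 15)/500 = 0.2000; ct–m: (66 + 15)/500 = 0.1620.
Expected DCO frequency = 0.2000 × 0.1620 ≈ 0.03240; observed = 15/500 ≈ 0.03000.
Coefficient of coincidence = 0.03000/0.03240 ≈ 0.926.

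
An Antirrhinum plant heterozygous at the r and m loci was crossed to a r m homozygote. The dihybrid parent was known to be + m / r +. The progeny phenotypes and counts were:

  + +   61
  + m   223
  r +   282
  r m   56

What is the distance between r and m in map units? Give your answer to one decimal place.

The recombinant classes are + + and r m: 61 + 56 = 117.
Recombination frequency = 117/622 = 0.1881 ≈ 18.8%, i.e. 18.8 map units.

18.8 map units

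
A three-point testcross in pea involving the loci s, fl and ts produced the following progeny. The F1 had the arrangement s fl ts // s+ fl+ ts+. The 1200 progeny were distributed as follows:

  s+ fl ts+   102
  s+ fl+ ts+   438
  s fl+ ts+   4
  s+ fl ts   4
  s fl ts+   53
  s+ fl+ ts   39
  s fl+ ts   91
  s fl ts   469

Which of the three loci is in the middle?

The two rarest classes, s+ fl ts and s fl+ ts+, are the double crossovers. Comparing them with the parentals, only the s allele has switched, so s is the middle locus and the order is ts – s – fl.

s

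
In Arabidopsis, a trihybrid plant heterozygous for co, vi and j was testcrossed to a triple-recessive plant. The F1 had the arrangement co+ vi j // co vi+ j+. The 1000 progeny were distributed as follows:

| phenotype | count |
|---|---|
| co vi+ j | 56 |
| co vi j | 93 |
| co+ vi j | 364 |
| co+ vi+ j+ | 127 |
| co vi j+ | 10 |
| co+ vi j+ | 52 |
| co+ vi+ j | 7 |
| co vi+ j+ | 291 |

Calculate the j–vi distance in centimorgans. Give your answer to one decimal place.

The two rarest classes, co+ vi+ j and co vi j+, are the double crossovers. Comparing them with the parentals, only the vi allele has switched, so vi is the middle locus and the order is j – vi – co.
Crossovers in the j–vi interval produce the single-crossover classes co+ vi j+ and co vi+ j (52 + 56 = 108) plus the double crossovers (17).
RF(j–vi) = (108 + 17) / 1000 = 125/1000 = 0.1250 → 12.5 centimorgans.

12.5 centimorgans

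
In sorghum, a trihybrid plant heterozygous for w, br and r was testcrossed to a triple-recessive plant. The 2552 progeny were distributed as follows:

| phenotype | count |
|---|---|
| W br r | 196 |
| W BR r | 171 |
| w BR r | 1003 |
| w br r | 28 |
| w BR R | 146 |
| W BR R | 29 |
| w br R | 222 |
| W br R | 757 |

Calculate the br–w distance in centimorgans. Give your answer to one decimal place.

The two most frequent reciprocal classes, W br R and w BR r, are the parental types, so the F1 was W br R / w BR r.
The two rarest classes, W BR R and w br r, are the double crossovers. Comparing them with the parentals, only the br allele has switched, so br is the middle locus and the order is w – br – r.
Crossovers in the w–br interval produce the single-crossover classes w br R and W BR r (222 + 171 = 393) plus the double crossovers (57).
RF(w–br) = (393 + 57) / 2552 = 450/2552 = 0.1763 → 17.6 centimorgans.

17.6 centimorgans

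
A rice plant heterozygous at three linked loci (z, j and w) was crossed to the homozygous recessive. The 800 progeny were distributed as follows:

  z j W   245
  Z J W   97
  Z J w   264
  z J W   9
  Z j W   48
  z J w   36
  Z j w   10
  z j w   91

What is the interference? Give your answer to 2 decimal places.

0.29

The two most frequent reciprocal classes, z j W and Z J w, are the parental types, so the F1 was z j W / Z J w.
The two rarest classes, z J W and Z j w, are the double crossovers. Comparing them with the parentals, only the j allele has switched, so j is the middle locus and the order is w – j – z.
w–j: (188 + 19)/800 = 0.2587; j–z: (84 + 19)/800 = 0.1288.
Expected DCO frequency = 0.2587 × 0.1288 ≈ 0.03332; observed = 19/800 ≈ 0.02375.
Coefficient of coincidence = 0.02375/0.03332 ≈ 0.71; interference = 1 − 0.71 = 0.29.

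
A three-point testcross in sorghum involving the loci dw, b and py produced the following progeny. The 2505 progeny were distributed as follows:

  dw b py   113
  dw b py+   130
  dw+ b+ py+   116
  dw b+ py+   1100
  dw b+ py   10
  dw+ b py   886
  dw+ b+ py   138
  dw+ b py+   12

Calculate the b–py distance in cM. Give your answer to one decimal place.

11.6 cM

The two most frequent reciprocal classes, dw b+ py+ and dw+ b py, are the parental types, so the F1 was dw b+ py+ / dw+ b py.
The two rarest classes, dw b+ py and dw+ b py+, are the double crossovers. Comparing them with the parentals, only the py allele has switched, so py is the middle locus and the order is dw – py – b.
Crossovers in the py–b interval produce the single-crossover classes dw b py+ and dw+ b+ py (130 + 138 = 268) plus the double crossovers (22).
RF(py–b) = (268 + 22) / 2505 = 290/2505 = 0.1158 → 11.6 cM.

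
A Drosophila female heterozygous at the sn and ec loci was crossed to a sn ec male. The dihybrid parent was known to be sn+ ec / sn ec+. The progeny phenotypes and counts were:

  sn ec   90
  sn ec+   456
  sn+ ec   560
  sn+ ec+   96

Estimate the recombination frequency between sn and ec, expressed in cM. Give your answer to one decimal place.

15.5 cM

The recombinant classes are sn+ ec+ and sn ec: 96 + 90 = 186.
Recombination frequency = 186/1202 = 0.1547 ≈ 15.5%, i.e. 15.5 cM.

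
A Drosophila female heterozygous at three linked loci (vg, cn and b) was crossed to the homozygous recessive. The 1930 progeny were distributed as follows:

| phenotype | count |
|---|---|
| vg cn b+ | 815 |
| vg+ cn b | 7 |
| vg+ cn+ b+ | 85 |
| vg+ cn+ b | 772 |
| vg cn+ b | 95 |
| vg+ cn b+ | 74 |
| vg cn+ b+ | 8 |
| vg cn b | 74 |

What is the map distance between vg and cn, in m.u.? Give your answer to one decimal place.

The two most frequent reciprocal classes, vg+ cn+ b and vg cn b+, are the parental types, so the F1 was vg+ cn+ b / vg cn b+.
The two rarest classes, vg+ cn b and vg cn+ b+, are the double crossovers. Comparing them with the parentals, only the cn allele has switched, so cn is the middle locus and the order is b – cn – vg.
Crossovers in the cn–vg interval produce the single-crossover classes vg cn+ b and vg+ cn b+ (95 + 74 = 169) plus the double crossovers (15).
RF(cn–vg) = (169 + 15) / 1930 = 184/1930 = 0.0953 → 9.5 m.u.

9.5 m.u.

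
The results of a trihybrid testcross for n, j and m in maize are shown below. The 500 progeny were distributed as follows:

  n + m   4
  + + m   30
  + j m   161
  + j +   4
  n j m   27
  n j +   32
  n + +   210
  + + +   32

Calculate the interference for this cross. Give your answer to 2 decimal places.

The two most frequent reciprocal classes, + j m and n + +, are the parental types, so the F1 was + j m / n + +.
The two rarest classes, + j + and n + m, are the double crossovers. Comparing them with the parentals, only the m allele has switched, so m is the middle locus and the order is j – m – n.
j–m: (62 + 8)/500 = 0.1400; m–n: (59 + 8)/500 = 0.1340.
Expected DCO frequency = 0.1400 × 0.1340 ≈ 0.01876; observed = 8/500 ≈ 0.01600.
Coefficient of coincidence = 0.01600/0.01876 ≈ 0.85; interference = 1 − 0.85 = 0.15.

0.15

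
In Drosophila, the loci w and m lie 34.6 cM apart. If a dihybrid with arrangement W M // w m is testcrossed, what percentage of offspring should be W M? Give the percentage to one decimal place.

A map distance of 34.6 cM corresponds to a recombination frequency of 0.346.
The F1 is W M / w m, so W M is a parental gamete class with expected frequency (1 − r)/2 = 0.654/2 = 0.3270.
That is 0.3270 = 32.7% of the progeny.

32.7%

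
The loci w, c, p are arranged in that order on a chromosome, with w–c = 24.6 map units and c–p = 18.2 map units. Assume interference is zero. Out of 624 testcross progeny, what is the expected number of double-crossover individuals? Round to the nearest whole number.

Map distances give recombination frequencies of 0.246 and 0.182 for the two intervals.
With no interference, expected double-crossover frequency = 0.246 × 0.182 = 0.04477.
Expected number = 0.04477 × 624 = 27.94 ≈ 28.

28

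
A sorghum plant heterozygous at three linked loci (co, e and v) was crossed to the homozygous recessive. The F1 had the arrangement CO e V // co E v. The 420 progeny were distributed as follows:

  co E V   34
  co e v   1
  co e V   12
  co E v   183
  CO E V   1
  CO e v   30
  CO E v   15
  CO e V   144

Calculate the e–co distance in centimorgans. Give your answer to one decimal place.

The two rarest classes, CO E V and co e v, are the double crossovers. Comparing them with the parentals, only the e allele has switched, so e is the middle locus and the order is v – e – co.
Crossovers in the e–co interval produce the single-crossover classes co e V and CO E v (12 + 15 = 27) plus the double crossovers (2).
RF(e–co) = (27 + 2) / 420 = 29/420 = 0.0690 → 6.9 centimorgans.

6.9 centimorgans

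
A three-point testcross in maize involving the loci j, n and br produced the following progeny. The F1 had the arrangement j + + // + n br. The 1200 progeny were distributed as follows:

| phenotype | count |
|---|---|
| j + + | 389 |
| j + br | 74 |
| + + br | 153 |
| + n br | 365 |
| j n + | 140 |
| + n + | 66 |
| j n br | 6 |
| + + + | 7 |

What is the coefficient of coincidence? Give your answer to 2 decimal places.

The two rarest classes, + + + and j n br, are the double crossovers. Comparing them with the parentals, only the j allele has switched, so j is the middle locus and the order is n – j – br.
n–j: (293 + 13)/1200 = 0.2550; j–br: (140 + 13)/1200 = 0.1275.
Expected DCO frequency = 0.2550 × 0.1275 ≈ 0.03251; observed = 13/1200 ≈ 0.01083.
Coefficient of coincidence = 0.01083/0.03251 ≈ 0.33.

0.33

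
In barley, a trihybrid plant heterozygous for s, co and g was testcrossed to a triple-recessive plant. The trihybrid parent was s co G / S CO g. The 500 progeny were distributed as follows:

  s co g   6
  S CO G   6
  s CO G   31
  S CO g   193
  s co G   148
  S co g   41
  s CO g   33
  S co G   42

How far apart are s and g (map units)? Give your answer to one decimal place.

17.4 map units

The two rarest classes, s co g and S CO G, are the double crossovers. Comparing them with the parentals, only the g allele has switched, so g is the middle locus and the order is s – g – co.
Crossovers in the s–g interval produce the single-crossover classes S co G and s CO g (42 + 33 = 75) plus the double crossovers (12).
RF(s–g) = (75 + 12) / 500 = 87/500 = 0.1740 → 17.4 map units.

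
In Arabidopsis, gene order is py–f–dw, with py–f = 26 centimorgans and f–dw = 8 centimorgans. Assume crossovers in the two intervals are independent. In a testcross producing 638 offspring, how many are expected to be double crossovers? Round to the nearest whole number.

13

Map distances give recombination frequencies of 0.260 and 0.080 for the two intervals.
With no interference, expected double-crossover frequency = 0.260 × 0.080 = 0.02080.
Expected number = 0.02080 × 638 = 13.27 ≈ 13.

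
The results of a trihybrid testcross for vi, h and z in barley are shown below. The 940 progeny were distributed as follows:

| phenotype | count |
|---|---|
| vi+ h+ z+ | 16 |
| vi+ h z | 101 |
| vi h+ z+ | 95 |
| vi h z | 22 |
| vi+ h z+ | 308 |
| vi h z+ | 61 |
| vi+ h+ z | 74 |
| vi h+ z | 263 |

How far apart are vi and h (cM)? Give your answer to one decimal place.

18.4 cM

The two most frequent reciprocal classes, vi+ h z+ and vi h+ z, are the parental types, so the F1 was vi+ h z+ / vi h+ z.
The two rarest classes, vi+ h+ z+ and vi h z, are the double crossovers. Comparing them with the parentals, only the h allele has switched, so h is the middle locus and the order is z – h – vi.
Crossovers in the h–vi interval produce the single-crossover classes vi h z+ and vi+ h+ z (61 + 74 = 135) plus the double crossovers (38).
RF(h–vi) = (135 + 38) / 940 = 173/940 = 0.1840 → 18.4 cM.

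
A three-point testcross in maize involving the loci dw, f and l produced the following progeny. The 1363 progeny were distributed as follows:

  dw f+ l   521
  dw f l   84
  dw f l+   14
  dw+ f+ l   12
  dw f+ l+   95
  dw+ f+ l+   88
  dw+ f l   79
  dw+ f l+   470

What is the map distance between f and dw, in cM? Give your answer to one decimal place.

14.5 cM

The two most frequent reciprocal classes, dw f+ l and dw+ f l+, are the parental types, so the F1 was dw f+ l / dw+ f l+.
The two rarest classes, dw+ f+ l and dw f l+, are the double crossovers. Comparing them with the parentals, only the dw allele has switched, so dw is the middle locus and the order is l – dw – f.
Crossovers in the dw–f interval produce the single-crossover classes dw f l and dw+ f+ l+ (84 + 88 = 172) plus the double crossovers (26).
RF(dw–f) = (172 + 26) / 1363 = 198/1363 = 0.1453 → 14.5 cM.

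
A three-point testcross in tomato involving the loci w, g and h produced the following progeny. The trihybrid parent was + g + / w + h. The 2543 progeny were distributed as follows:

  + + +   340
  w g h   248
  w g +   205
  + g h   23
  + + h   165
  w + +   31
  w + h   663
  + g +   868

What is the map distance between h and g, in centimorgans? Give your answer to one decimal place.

25.2 centimorgans

The two rarest classes, + g h and w + +, are the double crossovers. Comparing them with the parentals, only the h allele has switched, so h is the middle locus and the order is g – h – w.
Crossovers in the g–h interval produce the single-crossover classes + + + and w g h (340 + 248 = 588) plus the double crossovers (54).
RF(g–h) = (588 + 54) / 2543 = 642/2543 = 0.2525 → 25.2 centimorgans.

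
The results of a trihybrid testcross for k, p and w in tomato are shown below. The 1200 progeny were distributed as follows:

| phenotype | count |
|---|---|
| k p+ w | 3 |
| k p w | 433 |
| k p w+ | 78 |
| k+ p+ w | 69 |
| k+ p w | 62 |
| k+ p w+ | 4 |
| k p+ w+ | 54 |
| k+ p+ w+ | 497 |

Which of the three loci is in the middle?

p

The two most frequent reciprocal classes, k+ p+ w+ and k p w, are the parental types, so the F1 was k+ p+ w+ / k p w.
The two rarest classes, k+ p w+ and k p+ w, are the double crossovers. Comparing them with the parentals, only the p allele has switched, so p is the middle locus and the order is k – p – w.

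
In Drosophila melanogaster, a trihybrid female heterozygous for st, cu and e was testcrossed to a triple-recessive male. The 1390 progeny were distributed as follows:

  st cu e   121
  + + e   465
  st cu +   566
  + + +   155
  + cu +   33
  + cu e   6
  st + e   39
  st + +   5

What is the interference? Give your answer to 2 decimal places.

The two most frequent reciprocal classes, + + e and st cu +, are the parental types, so the F1 was + + e / st cu +.
The two rarest classes, + cu e and st + +, are the double crossovers. Comparing them with the parentals, only the cu allele has switched, so cu is the middle locus and the order is st – cu – e.
st–cu: (72 + 11)/1390 = 0.0597; cu–e: (276 + 11)/1390 = 0.2065.
Expected DCO frequency = 0.0597 × 0.2065 ≈ 0.01233; observed = 11/1390 ≈ 0.00791.
Coefficient of coincidence = 0.00791/0.01233 ≈ 0.64; interference = 1 − 0.64 = 0.36.

0.36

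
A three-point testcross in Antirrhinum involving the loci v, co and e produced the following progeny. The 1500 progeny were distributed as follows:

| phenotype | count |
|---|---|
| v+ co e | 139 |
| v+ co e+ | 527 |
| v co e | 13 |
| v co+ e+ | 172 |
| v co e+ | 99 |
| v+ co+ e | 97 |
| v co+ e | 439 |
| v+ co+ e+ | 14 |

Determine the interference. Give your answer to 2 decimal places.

0.46

The two most frequent reciprocal classes, v co+ e and v+ co e+, are the parental types, so the F1 was v co+ e / v+ co e+.
The two rarest classes, v co e and v+ co+ e+, are the double crossovers. Comparing them with the parentals, only the co allele has switched, so co is the middle locus and the order is e – co – v.
e–co: (311 + 27)/1500 = 0.2253; co–v: (196 + 27)/1500 = 0.1487.
Expected DCO frequency = 0.2253 × 0.1487 ≈ 0.03350; observed = 27/1500 ≈ 0.01800.
Coefficient of coincidence = 0.01800/0.03350 ≈ 0.54; interference = 1 − 0.54 = 0.46.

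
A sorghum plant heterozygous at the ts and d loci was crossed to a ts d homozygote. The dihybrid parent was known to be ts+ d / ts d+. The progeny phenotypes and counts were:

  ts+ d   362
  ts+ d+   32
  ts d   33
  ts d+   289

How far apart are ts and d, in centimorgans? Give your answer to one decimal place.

9.1 centimorgans

The recombinant classes are ts+ d+ and ts d: 32 + 33 = 65.
Recombination frequency = 65/716 = 0.0908 ≈ 9.1%, i.e. 9.1 centimorgans.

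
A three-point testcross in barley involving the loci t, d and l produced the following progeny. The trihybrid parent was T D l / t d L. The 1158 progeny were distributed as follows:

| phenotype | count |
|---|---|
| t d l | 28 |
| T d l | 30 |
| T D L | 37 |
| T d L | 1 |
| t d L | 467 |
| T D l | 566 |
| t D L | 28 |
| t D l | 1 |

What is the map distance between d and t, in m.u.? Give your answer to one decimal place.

The two rarest classes, t D l and T d L, are the double crossovers. Comparing them with the parentals, only the t allele has switched, so t is the middle locus and the order is l – t – d.
Crossovers in the t–d interval produce the single-crossover classes T d l and t D L (30 + 28 = 58) plus the double crossovers (2).
RF(t–d) = (58 + 2) / 1158 = 60/1158 = 0.0518 → 5.2 m.u.

5.2 m.u.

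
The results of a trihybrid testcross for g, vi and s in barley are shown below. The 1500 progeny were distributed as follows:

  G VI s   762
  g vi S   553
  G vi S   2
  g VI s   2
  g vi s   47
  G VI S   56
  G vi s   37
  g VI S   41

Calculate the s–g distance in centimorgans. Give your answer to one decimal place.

The two most frequent reciprocal classes, g vi S and G VI s, are the parental types, so the F1 was g vi S / G VI s.
The two rarest classes, G vi S and g VI s, are the double crossovers. Comparing them with the parentals, only the g allele has switched, so g is the middle locus and the order is vi – g – s.
Crossovers in the g–s interval produce the single-crossover classes g vi s and G VI S (47 + 56 = 103) plus the double crossovers (4).
RF(g–s) = (103 + 4) / 1500 = 107/1500 = 0.0713 → 7.1 centimorgans.

7.1 centimorgans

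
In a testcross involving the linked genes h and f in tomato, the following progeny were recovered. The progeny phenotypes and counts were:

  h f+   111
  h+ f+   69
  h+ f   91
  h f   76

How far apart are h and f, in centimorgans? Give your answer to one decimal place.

41.8 centimorgans

The two most frequent classes, h+ f (91) and h f+ (111), are the parental types, so the F1 was h+ f / h f+.
The recombinant classes are h+ f+ and h f: 69 + 76 = 145.
Recombination frequency = 145/347 = 0.4179 ≈ 41.8%, i.e. 41.8 centimorgans.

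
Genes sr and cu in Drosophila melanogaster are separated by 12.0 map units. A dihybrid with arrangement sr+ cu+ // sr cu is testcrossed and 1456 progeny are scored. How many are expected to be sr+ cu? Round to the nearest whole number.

87

A map distance of 12.0 map units corresponds to a recombination frequency of 0.120.
The F1 is sr+ cu+ / sr cu, so sr+ cu is a recombinant gamete class with expected frequency r/2 = 0.120/2 = 0.0600.
Expected number = 0.0600 × 1456 = 87.36 ≈ 87.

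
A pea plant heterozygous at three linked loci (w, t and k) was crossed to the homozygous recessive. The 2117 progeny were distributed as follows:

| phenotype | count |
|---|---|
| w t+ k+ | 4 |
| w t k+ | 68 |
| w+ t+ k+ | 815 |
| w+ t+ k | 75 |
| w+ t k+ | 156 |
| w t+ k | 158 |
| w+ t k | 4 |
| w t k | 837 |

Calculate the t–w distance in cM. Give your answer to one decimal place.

The two most frequent reciprocal classes, w t k and w+ t+ k+, are the parental types, so the F1 was w t k / w+ t+ k+.
The two rarest classes, w+ t k and w t+ k+, are the double crossovers. Comparing them with the parentals, only the w allele has switched, so w is the middle locus and the order is k – w – t.
Crossovers in the w–t interval produce the single-crossover classes w t+ k and w+ t k+ (158 + 156 = 314) plus the double crossovers (8).
RF(w–t) = (314 + 8) / 2117 = 322/2117 = 0.1521 → 15.2 cM.

15.2 cM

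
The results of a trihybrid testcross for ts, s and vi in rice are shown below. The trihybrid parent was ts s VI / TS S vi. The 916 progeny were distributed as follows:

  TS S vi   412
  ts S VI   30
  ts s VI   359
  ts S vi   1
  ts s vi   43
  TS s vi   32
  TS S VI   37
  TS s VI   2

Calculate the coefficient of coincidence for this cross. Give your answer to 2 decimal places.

The two rarest classes, TS s VI and ts S vi, are the double crossovers. Comparing them with the parentals, only the ts allele has switched, so ts is the middle locus and the order is s – ts – vi.
s–ts: (62 + 3)/916 = 0.0710; ts–vi: (80 + 3)/916 = 0.0906.
Expected DCO frequency = 0.0710 × 0.0906 ≈ 0.00643; observed = 3/916 ≈ 0.00328.
Coefficient of coincidence = 0.00328/0.00643 ≈ 0.51.

0.51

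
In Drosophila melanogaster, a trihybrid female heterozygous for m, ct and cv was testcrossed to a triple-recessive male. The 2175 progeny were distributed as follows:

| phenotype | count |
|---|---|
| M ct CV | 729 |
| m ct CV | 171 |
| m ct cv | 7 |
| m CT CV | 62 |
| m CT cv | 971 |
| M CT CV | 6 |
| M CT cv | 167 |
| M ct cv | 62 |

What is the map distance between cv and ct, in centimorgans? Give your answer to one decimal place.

6.3 centimorgans

The two most frequent reciprocal classes, M ct CV and m CT cv, are the parental types, so the F1 was M ct CV / m CT cv.
The two rarest classes, M CT CV and m ct cv, are the double crossovers. Comparing them with the parentals, only the ct allele has switched, so ct is the middle locus and the order is m – ct – cv.
Crossovers in the ct–cv interval produce the single-crossover classes M ct cv and m CT CV (62 + 62 = 124) plus the double crossovers (13).
RF(ct–cv) = (124 + 13) / 2175 = 137/2175 = 0.0630 → 6.3 centimorgans.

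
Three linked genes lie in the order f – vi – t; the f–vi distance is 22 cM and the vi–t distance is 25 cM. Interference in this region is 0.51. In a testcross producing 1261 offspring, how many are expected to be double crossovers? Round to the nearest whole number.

Map distances give recombination frequencies of 0.220 and 0.250 for the two intervals.
With interference 0.51 (so coincidence = 0.49), expected double-crossover frequency = 0.220 × 0.250 × 0.49 = 0.02695.
Expected number = 0.02695 × 1261 = 33.98 ≈ 34.

34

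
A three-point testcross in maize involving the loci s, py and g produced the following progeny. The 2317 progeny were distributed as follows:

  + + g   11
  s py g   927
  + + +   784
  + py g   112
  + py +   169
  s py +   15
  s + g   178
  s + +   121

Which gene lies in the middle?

g

The two most frequent reciprocal classes, + + + and s py g, are the parental types, so the F1 was + + + / s py g.
The two rarest classes, + + g and s py +, are the double crossovers. Comparing them with the parentals, only the g allele has switched, so g is the middle locus and the order is s – g – py.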